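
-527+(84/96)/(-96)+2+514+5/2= -6535/768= -8.51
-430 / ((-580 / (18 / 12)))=129 / 116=1.11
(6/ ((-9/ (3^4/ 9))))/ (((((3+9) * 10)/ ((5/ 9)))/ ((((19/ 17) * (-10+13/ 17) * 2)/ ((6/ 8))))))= 5966/ 7803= 0.76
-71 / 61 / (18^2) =-71 / 19764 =-0.00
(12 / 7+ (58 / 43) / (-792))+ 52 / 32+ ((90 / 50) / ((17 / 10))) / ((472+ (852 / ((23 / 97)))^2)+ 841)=92393082756863237 / 27682634569883832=3.34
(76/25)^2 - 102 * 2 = -121724/625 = -194.76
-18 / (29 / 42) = -756 / 29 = -26.07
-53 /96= -0.55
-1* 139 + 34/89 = -12337/89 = -138.62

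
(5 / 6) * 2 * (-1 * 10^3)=-5000 / 3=-1666.67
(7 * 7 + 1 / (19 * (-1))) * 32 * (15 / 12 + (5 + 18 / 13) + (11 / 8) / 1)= 3485640 / 247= 14111.90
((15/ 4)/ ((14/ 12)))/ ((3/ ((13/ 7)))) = 195/ 98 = 1.99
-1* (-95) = 95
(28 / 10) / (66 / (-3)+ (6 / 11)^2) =-847 / 6565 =-0.13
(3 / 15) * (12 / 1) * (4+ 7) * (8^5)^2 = 141733920768 / 5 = 28346784153.60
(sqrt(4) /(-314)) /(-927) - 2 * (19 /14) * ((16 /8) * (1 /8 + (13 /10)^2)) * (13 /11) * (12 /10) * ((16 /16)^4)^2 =-3558863417 /254693250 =-13.97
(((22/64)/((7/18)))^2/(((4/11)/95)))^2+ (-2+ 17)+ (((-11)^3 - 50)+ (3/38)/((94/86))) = 40300.02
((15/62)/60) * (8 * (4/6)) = 2/93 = 0.02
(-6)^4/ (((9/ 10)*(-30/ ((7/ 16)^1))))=-21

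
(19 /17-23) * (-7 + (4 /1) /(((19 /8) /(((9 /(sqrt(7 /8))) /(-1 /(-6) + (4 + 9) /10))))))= 2604 /17-1607040 * sqrt(14) /24871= -88.59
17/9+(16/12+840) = 7589/9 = 843.22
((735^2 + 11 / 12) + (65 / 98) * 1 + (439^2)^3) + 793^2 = 4208859686197576709 / 588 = 7157924636390436.58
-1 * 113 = -113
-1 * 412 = -412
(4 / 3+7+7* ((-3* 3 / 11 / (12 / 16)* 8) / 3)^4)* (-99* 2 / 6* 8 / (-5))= 179088968 / 6655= 26910.44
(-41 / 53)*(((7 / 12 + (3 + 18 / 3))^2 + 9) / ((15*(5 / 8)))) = -595361 / 71550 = -8.32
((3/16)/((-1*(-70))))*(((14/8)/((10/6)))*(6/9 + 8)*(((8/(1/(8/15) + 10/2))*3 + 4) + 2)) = 10179/44000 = 0.23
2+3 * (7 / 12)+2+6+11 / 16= 199 / 16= 12.44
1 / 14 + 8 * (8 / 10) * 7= 3141 / 70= 44.87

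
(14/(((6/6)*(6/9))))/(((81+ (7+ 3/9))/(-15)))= -189/53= -3.57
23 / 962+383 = 368469 / 962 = 383.02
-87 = -87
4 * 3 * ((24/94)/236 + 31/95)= 1034976/263435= 3.93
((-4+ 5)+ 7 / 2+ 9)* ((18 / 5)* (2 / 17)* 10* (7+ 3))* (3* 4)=116640 / 17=6861.18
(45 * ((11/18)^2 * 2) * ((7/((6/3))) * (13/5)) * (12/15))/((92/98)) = 539539/2070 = 260.65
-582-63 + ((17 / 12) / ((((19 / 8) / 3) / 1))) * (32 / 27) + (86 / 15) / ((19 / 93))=-1577003 / 2565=-614.82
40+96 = 136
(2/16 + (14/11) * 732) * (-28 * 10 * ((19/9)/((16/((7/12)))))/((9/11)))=-381686725/15552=-24542.61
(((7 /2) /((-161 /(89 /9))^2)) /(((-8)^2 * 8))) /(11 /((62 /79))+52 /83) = 20380733 /11571714556416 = 0.00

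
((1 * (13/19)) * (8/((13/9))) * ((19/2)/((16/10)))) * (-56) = -1260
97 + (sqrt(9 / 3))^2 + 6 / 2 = 103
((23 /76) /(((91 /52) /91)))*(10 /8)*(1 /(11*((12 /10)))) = 7475 /5016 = 1.49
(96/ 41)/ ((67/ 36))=3456/ 2747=1.26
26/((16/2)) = 13/4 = 3.25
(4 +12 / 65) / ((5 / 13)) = 272 / 25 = 10.88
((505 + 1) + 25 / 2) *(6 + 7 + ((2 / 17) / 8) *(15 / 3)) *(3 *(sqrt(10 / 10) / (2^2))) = 162687 / 32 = 5083.97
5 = 5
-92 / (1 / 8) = -736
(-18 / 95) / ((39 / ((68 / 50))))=-204 / 30875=-0.01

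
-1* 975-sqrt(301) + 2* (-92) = -1159-sqrt(301) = -1176.35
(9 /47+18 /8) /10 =459 /1880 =0.24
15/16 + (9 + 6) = 15.94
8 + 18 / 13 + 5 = 187 / 13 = 14.38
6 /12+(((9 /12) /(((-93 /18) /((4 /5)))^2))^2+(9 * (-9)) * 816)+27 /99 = -839304538703647 /12698413750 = -66095.23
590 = 590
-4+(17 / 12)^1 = -31 / 12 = -2.58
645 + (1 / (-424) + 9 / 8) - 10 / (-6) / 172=17670427 / 27348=646.13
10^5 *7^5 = 1680700000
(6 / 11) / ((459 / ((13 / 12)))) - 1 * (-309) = 3120295 / 10098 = 309.00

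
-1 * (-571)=571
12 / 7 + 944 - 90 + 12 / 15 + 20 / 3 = 90634 / 105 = 863.18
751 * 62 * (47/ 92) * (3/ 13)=3282621/ 598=5489.33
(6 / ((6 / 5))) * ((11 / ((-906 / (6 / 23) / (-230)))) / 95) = 110 / 2869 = 0.04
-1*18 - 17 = -35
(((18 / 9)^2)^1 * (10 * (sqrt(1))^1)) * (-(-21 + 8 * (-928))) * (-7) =-2084600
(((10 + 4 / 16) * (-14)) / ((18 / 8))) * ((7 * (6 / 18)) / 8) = -2009 / 108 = -18.60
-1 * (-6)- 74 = -68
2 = 2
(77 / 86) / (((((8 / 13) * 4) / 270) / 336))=2837835 / 86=32998.08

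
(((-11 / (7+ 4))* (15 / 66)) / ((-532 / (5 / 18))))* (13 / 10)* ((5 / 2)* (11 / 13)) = 25 / 76608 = 0.00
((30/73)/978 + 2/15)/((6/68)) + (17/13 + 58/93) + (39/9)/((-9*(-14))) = 31554247787/9063111330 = 3.48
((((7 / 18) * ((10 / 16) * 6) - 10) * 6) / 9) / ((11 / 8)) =-410 / 99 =-4.14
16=16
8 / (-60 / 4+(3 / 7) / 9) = -0.54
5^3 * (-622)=-77750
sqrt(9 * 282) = 3 * sqrt(282) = 50.38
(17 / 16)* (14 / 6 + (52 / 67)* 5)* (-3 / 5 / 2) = -21233 / 10720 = -1.98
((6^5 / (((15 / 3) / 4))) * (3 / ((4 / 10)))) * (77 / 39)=1197504 / 13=92115.69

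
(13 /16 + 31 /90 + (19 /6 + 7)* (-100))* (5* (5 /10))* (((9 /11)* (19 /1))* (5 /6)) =-69460865 /2112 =-32888.67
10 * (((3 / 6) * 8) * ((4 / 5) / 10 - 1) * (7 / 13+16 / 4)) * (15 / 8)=-313.15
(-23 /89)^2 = 529 /7921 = 0.07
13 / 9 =1.44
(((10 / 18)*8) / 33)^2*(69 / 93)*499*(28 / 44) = 4.27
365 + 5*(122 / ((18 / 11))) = 6640 / 9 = 737.78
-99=-99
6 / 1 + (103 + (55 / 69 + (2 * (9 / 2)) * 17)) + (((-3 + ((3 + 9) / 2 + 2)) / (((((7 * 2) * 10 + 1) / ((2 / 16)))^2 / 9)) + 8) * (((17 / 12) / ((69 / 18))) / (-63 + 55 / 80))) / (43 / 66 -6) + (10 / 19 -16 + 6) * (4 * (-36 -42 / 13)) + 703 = 129978345997925993 / 52999480771068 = 2452.45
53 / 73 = 0.73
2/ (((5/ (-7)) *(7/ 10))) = -4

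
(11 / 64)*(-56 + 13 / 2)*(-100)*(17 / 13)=462825 / 416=1112.56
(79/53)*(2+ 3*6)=1580/53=29.81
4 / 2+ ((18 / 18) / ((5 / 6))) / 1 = 16 / 5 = 3.20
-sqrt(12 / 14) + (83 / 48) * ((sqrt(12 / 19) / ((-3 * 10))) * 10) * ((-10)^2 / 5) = -415 * sqrt(57) / 342 - sqrt(42) / 7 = -10.09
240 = 240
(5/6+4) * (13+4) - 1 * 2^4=397/6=66.17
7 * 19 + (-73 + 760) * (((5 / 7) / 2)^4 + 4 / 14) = 13079215 / 38416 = 340.46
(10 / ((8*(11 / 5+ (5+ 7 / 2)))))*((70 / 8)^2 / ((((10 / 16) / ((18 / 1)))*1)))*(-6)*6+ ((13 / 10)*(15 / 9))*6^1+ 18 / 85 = -84221089 / 9095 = -9260.15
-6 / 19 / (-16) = 3 / 152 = 0.02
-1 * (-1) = 1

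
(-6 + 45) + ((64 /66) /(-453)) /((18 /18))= 582979 /14949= 39.00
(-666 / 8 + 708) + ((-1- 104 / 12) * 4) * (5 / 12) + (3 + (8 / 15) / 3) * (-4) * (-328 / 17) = 2612899 / 3060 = 853.89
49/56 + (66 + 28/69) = 37139/552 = 67.28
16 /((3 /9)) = 48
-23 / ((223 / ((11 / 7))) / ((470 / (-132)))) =5405 / 9366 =0.58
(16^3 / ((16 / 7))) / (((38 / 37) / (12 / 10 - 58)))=-9415168 / 95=-99107.03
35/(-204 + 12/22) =-385/2238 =-0.17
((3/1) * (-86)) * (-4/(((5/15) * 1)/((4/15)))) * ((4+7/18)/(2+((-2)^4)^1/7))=190232/225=845.48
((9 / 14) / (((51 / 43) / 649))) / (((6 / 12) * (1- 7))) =-27907 / 238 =-117.26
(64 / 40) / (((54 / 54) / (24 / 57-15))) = -2216 / 95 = -23.33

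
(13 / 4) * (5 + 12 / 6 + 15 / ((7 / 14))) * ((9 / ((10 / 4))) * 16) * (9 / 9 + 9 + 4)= 484848 / 5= 96969.60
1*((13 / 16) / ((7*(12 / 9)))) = 39 / 448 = 0.09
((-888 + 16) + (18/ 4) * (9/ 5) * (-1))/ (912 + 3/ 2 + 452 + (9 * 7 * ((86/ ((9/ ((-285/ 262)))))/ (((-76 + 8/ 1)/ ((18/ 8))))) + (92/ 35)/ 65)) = -71343370280/ 112450979419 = -0.63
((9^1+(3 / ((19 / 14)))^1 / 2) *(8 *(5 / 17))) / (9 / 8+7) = 12288 / 4199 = 2.93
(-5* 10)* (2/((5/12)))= -240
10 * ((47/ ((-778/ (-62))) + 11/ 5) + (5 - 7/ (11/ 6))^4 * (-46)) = -4772088292/ 5695349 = -837.89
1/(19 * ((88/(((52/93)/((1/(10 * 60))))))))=0.20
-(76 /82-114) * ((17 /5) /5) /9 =78812 /9225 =8.54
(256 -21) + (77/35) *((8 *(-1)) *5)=147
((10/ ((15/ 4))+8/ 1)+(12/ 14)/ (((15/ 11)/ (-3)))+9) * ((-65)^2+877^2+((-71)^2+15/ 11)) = 13840628.68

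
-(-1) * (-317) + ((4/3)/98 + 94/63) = -139133/441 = -315.49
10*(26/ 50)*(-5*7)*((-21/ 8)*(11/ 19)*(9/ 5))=189189/ 380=497.87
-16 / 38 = -0.42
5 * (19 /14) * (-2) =-95 /7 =-13.57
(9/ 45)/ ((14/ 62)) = 31/ 35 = 0.89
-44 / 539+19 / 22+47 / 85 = 122321 / 91630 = 1.33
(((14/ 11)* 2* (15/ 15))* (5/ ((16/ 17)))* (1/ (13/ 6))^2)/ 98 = 0.03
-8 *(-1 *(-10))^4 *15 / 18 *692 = -138400000 / 3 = -46133333.33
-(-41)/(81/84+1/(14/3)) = 1148/33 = 34.79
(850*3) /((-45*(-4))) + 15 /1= 175 /6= 29.17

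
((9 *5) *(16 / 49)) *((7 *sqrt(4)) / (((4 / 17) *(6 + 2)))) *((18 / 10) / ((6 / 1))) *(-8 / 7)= -1836 / 49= -37.47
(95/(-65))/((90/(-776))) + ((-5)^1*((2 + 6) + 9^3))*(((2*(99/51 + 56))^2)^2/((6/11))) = -59525040243535908188/48859785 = -1218282893458.00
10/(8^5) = 5/16384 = 0.00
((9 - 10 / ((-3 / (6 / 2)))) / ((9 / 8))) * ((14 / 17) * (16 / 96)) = 1064 / 459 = 2.32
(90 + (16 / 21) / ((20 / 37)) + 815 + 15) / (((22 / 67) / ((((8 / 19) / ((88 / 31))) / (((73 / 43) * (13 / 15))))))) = 227385806 / 803803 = 282.89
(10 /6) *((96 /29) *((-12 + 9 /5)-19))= -4672 /29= -161.10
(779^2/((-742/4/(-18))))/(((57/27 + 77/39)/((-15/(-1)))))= 19170107190/88669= 216198.53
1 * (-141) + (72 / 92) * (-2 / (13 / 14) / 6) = -42243 / 299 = -141.28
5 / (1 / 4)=20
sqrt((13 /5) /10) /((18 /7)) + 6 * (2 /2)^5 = 7 * sqrt(26) /180 + 6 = 6.20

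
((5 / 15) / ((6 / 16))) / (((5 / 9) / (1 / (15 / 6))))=16 / 25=0.64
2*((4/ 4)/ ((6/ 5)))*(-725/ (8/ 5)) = -18125/ 24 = -755.21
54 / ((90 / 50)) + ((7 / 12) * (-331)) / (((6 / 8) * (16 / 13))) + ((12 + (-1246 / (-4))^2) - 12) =13946843 / 144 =96853.08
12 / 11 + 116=1288 / 11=117.09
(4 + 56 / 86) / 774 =100 / 16641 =0.01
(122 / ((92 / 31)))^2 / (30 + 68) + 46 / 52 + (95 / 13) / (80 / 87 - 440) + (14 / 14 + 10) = 37474172591 / 1287236860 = 29.11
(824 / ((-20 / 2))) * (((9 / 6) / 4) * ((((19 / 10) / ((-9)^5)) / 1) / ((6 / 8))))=1957 / 1476225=0.00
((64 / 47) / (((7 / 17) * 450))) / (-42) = -272 / 1554525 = -0.00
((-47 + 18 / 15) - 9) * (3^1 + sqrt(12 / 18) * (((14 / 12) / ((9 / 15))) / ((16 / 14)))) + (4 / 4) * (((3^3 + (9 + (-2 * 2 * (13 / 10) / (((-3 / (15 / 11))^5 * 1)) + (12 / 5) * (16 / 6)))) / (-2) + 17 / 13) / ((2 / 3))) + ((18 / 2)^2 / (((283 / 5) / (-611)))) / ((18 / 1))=-1439150459733 / 5925066290 - 6713 * sqrt(6) / 216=-319.02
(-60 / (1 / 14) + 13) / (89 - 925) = 827 / 836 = 0.99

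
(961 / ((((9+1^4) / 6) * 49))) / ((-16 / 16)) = -2883 / 245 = -11.77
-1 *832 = -832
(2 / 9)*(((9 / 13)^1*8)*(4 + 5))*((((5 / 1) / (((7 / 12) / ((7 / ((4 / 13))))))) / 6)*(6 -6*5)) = -8640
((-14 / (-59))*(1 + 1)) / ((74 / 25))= 350 / 2183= 0.16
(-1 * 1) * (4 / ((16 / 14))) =-7 / 2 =-3.50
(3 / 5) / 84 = 1 / 140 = 0.01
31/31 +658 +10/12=3959/6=659.83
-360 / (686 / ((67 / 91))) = -0.39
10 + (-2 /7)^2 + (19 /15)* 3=3401 /245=13.88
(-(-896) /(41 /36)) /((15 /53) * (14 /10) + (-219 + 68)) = -854784 /163631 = -5.22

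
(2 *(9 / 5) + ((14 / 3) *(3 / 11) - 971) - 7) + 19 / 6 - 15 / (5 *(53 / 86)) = -974.83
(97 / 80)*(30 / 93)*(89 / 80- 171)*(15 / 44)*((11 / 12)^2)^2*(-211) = 370240273007 / 109707264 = 3374.80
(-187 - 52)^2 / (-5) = -57121 / 5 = -11424.20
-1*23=-23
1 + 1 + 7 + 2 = 11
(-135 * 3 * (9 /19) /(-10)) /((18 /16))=324 /19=17.05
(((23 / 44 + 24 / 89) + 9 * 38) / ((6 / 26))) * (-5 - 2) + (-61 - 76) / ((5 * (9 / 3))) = -611317117 / 58740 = -10407.17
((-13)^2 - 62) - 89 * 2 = -71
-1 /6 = -0.17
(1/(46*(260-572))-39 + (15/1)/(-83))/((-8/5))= 233363935/9529728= 24.49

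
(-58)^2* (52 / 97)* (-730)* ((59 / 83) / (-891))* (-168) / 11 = -421912341760 / 26302617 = -16040.70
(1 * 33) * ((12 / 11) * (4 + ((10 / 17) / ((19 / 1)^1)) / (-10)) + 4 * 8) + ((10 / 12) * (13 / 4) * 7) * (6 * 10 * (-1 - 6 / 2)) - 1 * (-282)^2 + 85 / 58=-1552536149 / 18734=-82872.65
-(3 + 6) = -9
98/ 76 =49/ 38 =1.29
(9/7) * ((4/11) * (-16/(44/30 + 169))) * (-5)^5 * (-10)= -270000000/196889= -1371.33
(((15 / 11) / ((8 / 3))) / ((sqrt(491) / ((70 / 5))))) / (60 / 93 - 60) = -1953 * sqrt(491) / 7950272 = -0.01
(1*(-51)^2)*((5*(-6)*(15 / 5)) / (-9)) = 26010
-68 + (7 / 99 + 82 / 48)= -52447 / 792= -66.22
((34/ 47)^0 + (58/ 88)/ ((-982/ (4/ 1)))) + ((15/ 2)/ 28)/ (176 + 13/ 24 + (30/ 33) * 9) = 3682915227/ 3687467938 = 1.00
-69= -69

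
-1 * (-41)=41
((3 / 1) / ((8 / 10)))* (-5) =-75 / 4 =-18.75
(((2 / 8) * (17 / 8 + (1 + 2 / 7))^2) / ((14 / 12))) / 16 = 109443 / 702464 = 0.16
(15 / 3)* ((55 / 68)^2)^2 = 45753125 / 21381376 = 2.14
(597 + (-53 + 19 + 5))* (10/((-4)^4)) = 355/16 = 22.19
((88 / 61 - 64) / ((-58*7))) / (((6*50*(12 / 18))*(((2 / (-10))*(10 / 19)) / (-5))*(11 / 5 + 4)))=9063 / 1535492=0.01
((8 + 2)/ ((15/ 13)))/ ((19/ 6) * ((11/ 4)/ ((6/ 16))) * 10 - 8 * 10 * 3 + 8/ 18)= -13/ 11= -1.18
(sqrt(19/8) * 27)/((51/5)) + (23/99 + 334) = 45 * sqrt(38)/68 + 33089/99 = 338.31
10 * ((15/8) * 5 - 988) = -39145/4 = -9786.25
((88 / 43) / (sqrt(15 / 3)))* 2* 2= 352* sqrt(5) / 215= 3.66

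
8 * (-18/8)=-18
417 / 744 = 139 / 248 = 0.56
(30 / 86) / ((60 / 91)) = 91 / 172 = 0.53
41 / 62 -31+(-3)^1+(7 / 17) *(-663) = -18993 / 62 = -306.34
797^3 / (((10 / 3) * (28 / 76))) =28856909661 / 70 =412241566.59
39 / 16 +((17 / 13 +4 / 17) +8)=42363 / 3536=11.98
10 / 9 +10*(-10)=-890 / 9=-98.89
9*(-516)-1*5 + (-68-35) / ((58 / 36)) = -136675 / 29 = -4712.93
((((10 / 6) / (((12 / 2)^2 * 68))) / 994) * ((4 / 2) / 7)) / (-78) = -5 / 1992882528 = -0.00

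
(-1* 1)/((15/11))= -11/15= -0.73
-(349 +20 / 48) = -4193 / 12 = -349.42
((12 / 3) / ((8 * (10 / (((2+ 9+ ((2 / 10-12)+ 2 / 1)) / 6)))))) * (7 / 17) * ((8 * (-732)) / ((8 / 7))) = -8967 / 425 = -21.10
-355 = -355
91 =91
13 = 13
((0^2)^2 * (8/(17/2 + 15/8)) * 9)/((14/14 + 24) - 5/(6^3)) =0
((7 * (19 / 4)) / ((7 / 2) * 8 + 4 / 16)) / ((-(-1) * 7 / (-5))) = -95 / 113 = -0.84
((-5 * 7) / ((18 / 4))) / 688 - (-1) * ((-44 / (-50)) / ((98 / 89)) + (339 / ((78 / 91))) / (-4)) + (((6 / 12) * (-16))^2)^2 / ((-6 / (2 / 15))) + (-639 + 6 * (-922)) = -1005056279 / 158025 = -6360.11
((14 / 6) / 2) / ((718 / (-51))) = -119 / 1436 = -0.08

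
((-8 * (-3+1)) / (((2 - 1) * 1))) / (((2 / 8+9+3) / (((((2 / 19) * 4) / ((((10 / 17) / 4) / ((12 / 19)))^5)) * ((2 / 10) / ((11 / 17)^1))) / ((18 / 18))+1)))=98923078436180672 / 396214529046875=249.67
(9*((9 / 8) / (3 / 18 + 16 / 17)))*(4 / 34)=243 / 226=1.08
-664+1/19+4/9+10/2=-112604/171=-658.50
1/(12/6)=1/2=0.50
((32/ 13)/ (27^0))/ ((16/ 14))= 28/ 13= 2.15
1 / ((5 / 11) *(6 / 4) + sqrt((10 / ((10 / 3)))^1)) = 0.41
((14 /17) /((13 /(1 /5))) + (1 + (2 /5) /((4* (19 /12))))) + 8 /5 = 56179 /20995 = 2.68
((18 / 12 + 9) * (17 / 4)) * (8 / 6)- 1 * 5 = 109 / 2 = 54.50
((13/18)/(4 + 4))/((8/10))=65/576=0.11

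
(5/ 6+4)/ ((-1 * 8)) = -29/ 48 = -0.60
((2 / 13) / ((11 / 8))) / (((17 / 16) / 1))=256 / 2431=0.11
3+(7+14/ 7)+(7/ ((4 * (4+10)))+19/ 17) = 1801/ 136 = 13.24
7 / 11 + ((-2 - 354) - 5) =-3964 / 11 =-360.36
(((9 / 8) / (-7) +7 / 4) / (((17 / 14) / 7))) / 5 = 623 / 340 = 1.83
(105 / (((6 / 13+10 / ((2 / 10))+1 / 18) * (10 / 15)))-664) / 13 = -7812289 / 153673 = -50.84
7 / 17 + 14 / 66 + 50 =28400 / 561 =50.62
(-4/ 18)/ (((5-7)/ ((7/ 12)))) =7/ 108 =0.06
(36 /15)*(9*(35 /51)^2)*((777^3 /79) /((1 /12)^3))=2383165070818560 /22831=104382859744.14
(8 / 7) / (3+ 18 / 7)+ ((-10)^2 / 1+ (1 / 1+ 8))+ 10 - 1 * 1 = 4610 / 39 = 118.21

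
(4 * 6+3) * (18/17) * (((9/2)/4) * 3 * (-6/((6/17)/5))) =-8201.25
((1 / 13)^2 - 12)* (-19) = 38513 / 169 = 227.89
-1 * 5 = -5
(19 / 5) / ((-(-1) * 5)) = 19 / 25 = 0.76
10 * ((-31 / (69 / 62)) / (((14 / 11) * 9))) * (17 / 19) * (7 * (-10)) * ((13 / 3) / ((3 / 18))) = 467238200 / 11799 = 39599.81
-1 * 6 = -6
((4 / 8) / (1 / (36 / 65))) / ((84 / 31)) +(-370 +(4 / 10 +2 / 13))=-336103 / 910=-369.34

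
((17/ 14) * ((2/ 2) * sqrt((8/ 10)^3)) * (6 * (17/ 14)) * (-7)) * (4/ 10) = -6936 * sqrt(5)/ 875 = -17.72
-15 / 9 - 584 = -1757 / 3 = -585.67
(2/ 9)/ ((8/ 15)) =5/ 12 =0.42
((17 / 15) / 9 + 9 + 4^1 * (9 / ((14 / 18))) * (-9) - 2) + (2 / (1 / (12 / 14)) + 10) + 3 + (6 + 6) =-361681 / 945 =-382.73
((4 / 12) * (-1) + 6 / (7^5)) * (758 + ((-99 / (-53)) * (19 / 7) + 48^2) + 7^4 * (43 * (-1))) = 623967718030 / 18706191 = 33356.21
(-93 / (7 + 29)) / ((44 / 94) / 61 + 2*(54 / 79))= -7021283 / 3736488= -1.88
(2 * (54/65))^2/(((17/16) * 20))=0.13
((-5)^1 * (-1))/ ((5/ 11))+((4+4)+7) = 26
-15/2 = -7.50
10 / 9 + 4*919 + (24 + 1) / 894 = 9862087 / 2682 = 3677.14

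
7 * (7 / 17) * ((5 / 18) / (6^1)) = 245 / 1836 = 0.13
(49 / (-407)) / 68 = -49 / 27676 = -0.00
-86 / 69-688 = -47558 / 69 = -689.25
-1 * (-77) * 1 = 77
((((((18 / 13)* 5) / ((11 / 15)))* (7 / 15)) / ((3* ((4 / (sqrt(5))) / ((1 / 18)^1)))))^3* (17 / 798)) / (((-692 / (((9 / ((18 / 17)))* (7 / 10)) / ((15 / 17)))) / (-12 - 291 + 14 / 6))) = 1727287975* sqrt(5) / 652292847258624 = 0.00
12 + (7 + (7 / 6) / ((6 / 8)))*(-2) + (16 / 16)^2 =-37 / 9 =-4.11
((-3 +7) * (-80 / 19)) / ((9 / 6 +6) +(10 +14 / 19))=-0.92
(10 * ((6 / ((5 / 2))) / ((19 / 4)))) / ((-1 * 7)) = -96 / 133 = -0.72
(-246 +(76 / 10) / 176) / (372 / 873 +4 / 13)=-409400043 / 1221440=-335.18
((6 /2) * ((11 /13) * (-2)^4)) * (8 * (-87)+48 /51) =-6238848 /221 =-28230.08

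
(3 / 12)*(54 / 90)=3 / 20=0.15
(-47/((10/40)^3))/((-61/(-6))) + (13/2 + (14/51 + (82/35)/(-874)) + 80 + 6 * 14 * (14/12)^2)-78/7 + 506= 5439298499/13595070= 400.09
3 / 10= 0.30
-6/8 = -3/4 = -0.75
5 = 5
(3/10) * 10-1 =2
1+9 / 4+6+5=57 / 4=14.25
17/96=0.18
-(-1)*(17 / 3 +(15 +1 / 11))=685 / 33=20.76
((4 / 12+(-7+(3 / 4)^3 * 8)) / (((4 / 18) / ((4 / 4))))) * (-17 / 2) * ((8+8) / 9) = 1343 / 6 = 223.83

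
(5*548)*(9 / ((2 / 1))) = 12330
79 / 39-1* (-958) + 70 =40171 / 39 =1030.03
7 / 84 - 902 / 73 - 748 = -665999 / 876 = -760.27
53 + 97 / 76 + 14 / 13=54689 / 988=55.35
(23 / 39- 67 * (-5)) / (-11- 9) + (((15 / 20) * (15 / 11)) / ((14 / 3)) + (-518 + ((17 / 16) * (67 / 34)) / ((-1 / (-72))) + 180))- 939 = -137274377 / 120120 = -1142.81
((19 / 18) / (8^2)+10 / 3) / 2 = 3859 / 2304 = 1.67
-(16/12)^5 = -1024/243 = -4.21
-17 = -17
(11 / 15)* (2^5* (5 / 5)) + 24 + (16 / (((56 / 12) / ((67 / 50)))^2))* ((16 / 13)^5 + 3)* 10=169606764266 / 1364501775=124.30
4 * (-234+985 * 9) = 34524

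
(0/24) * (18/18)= 0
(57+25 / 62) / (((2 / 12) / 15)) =160155 / 31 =5166.29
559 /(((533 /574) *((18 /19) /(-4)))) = -22876 /9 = -2541.78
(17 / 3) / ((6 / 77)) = 1309 / 18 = 72.72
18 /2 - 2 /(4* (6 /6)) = 8.50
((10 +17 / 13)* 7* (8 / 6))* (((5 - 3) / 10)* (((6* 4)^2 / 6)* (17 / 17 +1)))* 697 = 183606528 / 65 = 2824715.82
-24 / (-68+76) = -3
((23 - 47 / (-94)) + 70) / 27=187 / 54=3.46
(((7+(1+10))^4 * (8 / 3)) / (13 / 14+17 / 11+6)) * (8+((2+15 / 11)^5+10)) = 6291718675200 / 424589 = 14818374.18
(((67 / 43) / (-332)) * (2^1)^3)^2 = 17956 / 12737761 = 0.00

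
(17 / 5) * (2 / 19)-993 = -94301 / 95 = -992.64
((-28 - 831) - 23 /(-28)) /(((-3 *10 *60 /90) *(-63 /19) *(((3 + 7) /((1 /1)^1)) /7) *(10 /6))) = -456551 /84000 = -5.44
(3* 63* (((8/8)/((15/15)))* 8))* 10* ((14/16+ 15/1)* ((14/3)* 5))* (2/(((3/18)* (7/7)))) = 67208400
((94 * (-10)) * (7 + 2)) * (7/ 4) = -14805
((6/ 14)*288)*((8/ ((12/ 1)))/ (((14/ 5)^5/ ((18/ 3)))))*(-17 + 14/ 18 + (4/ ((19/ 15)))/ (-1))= -124275000/ 2235331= -55.60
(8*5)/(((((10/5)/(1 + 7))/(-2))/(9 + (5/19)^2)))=-1047680/361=-2902.16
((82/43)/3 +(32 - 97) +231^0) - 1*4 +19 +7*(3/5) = -28486/645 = -44.16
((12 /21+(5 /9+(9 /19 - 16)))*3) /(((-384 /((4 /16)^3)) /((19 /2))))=4309 /258048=0.02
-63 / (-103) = 63 / 103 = 0.61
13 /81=0.16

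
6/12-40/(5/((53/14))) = -417/14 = -29.79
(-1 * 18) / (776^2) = -9 / 301088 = -0.00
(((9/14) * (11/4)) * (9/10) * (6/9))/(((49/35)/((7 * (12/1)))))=891/14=63.64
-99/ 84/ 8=-33/ 224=-0.15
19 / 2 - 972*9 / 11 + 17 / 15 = -258931 / 330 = -784.64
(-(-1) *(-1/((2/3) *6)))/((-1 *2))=1/8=0.12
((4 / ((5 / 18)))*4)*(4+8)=3456 / 5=691.20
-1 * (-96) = 96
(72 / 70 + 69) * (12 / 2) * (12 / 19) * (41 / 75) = 126936 / 875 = 145.07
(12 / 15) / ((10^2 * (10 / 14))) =0.01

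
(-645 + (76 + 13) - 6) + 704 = 142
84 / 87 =28 / 29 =0.97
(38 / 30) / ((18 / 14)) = 133 / 135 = 0.99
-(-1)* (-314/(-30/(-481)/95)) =-1434823/3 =-478274.33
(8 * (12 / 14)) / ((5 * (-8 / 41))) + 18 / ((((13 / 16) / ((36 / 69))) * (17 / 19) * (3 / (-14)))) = -67.31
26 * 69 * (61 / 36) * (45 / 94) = 273585 / 188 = 1455.24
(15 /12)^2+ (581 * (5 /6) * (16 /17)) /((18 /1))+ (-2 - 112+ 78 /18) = -607997 /7344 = -82.79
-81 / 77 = -1.05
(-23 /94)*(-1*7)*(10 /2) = 805 /94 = 8.56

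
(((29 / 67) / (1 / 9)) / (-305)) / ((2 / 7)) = -1827 / 40870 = -0.04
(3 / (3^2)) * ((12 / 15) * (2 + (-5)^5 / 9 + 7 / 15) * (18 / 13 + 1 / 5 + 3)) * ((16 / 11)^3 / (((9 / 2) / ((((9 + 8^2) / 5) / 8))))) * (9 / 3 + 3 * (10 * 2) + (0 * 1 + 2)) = -1382365413376 / 40429125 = -34192.32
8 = 8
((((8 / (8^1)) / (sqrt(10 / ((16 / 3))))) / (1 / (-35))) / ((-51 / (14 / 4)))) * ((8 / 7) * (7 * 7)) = 2744 * sqrt(30) / 153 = 98.23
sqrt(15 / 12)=sqrt(5) / 2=1.12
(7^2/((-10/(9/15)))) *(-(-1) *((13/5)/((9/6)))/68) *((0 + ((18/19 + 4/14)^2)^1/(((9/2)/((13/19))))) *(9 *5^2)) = -2272712/583015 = -3.90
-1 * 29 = -29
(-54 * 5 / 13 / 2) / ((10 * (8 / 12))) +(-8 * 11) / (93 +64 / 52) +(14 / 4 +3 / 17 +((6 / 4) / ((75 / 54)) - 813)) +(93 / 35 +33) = -839331919 / 1082900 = -775.08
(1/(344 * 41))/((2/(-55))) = -55/28208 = -0.00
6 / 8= 3 / 4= 0.75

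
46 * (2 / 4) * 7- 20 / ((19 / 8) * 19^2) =160.98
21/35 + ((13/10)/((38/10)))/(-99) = 11221/18810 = 0.60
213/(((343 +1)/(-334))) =-35571/172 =-206.81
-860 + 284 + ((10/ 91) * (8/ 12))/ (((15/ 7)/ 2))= -575.93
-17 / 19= -0.89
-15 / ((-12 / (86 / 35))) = 43 / 14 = 3.07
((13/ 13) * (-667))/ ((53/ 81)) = -54027/ 53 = -1019.38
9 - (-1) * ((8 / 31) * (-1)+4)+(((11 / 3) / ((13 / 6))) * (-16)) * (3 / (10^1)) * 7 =-88901 / 2015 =-44.12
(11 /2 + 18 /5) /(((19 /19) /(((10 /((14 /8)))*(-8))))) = -416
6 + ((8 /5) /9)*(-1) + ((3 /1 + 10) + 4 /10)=173 /9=19.22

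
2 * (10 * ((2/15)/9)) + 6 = 170/27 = 6.30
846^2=715716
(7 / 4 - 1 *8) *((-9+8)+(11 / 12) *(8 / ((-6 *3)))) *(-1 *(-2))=475 / 27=17.59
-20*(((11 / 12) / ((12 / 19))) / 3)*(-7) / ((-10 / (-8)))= 1463 / 27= 54.19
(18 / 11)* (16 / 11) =288 / 121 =2.38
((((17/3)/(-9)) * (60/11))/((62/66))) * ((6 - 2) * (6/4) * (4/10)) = -272/31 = -8.77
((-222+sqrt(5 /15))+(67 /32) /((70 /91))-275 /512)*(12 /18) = -562727 /3840+2*sqrt(3) /9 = -146.16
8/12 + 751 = 2255/3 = 751.67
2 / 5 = 0.40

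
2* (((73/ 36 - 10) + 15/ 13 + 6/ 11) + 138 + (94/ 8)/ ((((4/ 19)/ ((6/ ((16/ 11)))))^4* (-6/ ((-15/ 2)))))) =46745843233883069/ 10796138496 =4329866.95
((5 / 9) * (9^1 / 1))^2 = 25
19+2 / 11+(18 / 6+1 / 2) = 22.68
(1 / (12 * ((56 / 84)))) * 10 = 5 / 4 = 1.25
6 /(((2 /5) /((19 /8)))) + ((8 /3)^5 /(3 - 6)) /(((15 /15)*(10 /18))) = -146719 /3240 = -45.28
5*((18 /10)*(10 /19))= 90 /19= 4.74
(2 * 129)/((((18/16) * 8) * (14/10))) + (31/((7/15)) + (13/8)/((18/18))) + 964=176825/168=1052.53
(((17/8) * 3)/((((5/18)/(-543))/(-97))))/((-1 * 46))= -24175989/920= -26278.25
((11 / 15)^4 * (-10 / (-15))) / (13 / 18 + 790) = 0.00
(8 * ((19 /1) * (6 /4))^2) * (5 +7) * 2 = 155952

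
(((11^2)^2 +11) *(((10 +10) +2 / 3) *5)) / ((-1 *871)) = -1514040 / 871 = -1738.28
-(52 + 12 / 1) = -64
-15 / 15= -1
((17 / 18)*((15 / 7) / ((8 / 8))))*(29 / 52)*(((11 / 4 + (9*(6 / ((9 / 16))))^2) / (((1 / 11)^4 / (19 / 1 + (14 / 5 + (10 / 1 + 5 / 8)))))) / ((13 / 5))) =1726075027496875 / 908544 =1899825465.25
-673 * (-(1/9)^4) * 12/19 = 0.06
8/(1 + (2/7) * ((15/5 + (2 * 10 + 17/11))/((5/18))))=0.30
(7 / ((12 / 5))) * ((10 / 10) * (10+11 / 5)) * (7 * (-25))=-74725 / 12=-6227.08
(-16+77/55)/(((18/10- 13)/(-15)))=-19.55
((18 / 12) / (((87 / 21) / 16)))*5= 840 / 29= 28.97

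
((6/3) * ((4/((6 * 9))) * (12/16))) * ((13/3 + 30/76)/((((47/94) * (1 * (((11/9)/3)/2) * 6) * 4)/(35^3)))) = 2100875/228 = 9214.36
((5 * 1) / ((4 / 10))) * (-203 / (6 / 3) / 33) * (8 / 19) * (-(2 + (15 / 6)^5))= 5394725 / 3344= 1613.26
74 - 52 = 22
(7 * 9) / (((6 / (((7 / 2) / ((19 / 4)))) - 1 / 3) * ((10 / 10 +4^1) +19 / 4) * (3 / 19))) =2793 / 533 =5.24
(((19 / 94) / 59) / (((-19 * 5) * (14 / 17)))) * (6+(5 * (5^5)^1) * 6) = -398463 / 97055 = -4.11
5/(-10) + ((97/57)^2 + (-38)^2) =1446.40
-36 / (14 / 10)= -180 / 7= -25.71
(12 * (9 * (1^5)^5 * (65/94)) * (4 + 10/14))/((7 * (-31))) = -115830/71393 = -1.62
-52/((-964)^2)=-13/232324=-0.00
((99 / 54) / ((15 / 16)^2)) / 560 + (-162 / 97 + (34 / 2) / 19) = -33597941 / 43540875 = -0.77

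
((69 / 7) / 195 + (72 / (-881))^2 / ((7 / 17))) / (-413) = -23580023 / 145852294315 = -0.00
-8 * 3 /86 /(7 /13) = -156 /301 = -0.52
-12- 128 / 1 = -140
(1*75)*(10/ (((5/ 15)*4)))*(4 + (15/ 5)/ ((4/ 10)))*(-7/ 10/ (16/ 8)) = -36225/ 16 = -2264.06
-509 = -509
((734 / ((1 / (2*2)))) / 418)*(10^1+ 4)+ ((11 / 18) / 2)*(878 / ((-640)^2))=151526794861 / 1540915200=98.34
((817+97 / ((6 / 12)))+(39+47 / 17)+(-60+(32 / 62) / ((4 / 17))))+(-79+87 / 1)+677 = 1679.96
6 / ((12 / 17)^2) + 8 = 481 / 24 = 20.04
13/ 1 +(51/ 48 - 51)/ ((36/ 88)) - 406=-37085/ 72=-515.07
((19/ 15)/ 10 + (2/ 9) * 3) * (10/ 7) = 17/ 15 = 1.13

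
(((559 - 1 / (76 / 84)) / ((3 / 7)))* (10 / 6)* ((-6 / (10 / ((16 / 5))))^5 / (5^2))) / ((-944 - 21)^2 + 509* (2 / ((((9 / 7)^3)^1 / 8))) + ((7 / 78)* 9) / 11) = -17519476928937984 / 7234611837595703125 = -0.00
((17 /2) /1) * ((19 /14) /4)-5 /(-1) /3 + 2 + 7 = 13.55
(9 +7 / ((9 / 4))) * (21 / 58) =763 / 174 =4.39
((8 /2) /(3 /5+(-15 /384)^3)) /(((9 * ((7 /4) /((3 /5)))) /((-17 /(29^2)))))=-570425344 /111102366291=-0.01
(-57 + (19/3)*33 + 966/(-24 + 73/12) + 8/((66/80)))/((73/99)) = 2294112/15695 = 146.17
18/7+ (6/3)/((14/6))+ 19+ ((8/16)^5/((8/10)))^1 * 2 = 10083/448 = 22.51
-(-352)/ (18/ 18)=352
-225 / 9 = -25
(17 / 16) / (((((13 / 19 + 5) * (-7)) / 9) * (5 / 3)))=-323 / 2240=-0.14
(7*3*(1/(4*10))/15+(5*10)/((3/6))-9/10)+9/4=20277/200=101.38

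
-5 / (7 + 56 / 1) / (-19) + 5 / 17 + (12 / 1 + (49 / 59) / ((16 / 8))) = 30527545 / 2401182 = 12.71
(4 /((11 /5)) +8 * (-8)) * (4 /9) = -304 /11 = -27.64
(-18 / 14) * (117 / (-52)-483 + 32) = 2331 / 4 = 582.75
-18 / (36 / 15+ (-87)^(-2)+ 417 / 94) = -64033740 / 24319667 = -2.63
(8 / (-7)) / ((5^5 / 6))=-48 / 21875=-0.00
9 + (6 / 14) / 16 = 1011 / 112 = 9.03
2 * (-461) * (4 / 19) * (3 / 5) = -11064 / 95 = -116.46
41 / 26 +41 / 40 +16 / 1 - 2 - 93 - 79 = -80807 / 520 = -155.40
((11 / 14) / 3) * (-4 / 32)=-11 / 336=-0.03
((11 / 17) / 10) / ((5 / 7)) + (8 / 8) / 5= 247 / 850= 0.29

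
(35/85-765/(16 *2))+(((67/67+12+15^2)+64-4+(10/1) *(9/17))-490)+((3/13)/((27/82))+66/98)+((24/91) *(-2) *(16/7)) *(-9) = -617435489/3118752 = -197.98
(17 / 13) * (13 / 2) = 17 / 2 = 8.50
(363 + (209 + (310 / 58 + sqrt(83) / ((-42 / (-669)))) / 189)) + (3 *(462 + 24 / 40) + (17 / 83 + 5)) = 1965.80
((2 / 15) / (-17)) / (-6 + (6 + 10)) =-1 / 1275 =-0.00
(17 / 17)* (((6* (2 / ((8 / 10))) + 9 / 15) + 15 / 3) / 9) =103 / 45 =2.29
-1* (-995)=995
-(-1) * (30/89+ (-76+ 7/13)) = -86919/1157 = -75.12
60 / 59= 1.02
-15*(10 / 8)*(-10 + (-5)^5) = 58781.25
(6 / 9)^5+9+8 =4163 / 243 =17.13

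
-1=-1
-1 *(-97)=97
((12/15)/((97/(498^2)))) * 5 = 992016/97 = 10226.97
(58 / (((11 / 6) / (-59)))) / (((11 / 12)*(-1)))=246384 / 121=2036.23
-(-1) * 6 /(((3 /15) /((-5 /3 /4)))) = -25 /2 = -12.50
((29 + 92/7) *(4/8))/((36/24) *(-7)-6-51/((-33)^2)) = -1.27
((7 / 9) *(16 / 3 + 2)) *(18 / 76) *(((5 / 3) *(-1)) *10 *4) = -15400 / 171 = -90.06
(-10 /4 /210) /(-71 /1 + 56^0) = 0.00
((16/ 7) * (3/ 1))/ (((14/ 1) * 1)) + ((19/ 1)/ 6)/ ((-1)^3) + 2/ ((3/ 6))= 389/ 294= 1.32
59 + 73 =132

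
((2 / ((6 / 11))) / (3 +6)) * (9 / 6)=11 / 18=0.61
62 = 62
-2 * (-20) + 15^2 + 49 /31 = 8264 /31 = 266.58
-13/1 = -13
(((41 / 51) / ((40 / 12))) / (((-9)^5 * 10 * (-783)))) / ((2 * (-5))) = -41 / 786001239000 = -0.00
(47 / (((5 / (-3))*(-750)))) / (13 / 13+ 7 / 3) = 141 / 12500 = 0.01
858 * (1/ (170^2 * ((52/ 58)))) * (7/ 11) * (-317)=-6.68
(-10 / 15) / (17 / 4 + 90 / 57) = -152 / 1329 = -0.11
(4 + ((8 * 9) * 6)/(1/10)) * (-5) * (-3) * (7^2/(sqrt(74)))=1589070 * sqrt(74)/37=369451.27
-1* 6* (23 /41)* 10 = -1380 /41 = -33.66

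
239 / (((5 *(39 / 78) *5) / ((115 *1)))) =10994 / 5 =2198.80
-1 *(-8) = 8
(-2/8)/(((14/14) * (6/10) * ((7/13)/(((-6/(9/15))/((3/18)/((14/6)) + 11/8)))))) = 1300/243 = 5.35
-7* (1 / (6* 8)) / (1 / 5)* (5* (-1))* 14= 1225 / 24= 51.04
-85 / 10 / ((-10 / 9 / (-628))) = -24021 / 5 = -4804.20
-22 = -22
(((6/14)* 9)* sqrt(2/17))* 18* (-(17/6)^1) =-81* sqrt(34)/7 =-67.47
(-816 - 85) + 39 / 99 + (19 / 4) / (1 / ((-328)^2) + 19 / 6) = -30324764344 / 33727683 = -899.11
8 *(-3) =-24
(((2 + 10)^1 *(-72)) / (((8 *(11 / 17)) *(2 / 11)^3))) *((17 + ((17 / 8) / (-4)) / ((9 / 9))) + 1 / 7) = -206660619 / 448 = -461296.02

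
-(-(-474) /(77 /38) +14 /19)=-343306 /1463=-234.66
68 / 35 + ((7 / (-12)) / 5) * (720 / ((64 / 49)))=-34927 / 560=-62.37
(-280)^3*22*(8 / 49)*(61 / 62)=-2404864000 / 31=-77576258.06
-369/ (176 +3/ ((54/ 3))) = -2214/ 1057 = -2.09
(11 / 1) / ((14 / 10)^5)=34375 / 16807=2.05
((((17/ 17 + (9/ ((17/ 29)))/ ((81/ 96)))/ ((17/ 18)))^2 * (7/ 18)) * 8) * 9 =966108528/ 83521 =11567.25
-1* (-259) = 259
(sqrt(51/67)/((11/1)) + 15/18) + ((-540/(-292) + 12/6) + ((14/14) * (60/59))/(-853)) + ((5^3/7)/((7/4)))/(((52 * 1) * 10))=sqrt(3417)/737 + 33005185607/7020767481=4.78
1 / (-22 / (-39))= 1.77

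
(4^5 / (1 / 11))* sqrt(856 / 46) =22528* sqrt(2461) / 23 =48590.42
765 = 765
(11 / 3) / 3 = 11 / 9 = 1.22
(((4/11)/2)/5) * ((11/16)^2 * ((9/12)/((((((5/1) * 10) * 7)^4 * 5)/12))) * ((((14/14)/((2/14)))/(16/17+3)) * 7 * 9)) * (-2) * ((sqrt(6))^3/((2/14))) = -45441 * sqrt(6)/2345000000000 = -0.00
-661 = -661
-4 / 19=-0.21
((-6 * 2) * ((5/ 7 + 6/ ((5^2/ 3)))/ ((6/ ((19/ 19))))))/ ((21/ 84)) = -2008/ 175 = -11.47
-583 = -583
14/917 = 2/131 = 0.02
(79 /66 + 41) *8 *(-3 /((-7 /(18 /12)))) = 16710 /77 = 217.01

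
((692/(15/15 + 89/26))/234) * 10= 1384/207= 6.69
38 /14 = 19 /7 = 2.71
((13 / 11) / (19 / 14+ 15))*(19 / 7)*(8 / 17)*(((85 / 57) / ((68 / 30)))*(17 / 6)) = 1300 / 7557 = 0.17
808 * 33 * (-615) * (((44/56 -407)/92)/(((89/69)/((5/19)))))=174857762475/11837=14772135.04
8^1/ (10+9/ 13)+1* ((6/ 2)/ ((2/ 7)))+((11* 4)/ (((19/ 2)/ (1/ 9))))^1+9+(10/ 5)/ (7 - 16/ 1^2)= 20.54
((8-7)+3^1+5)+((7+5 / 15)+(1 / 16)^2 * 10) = 6287 / 384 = 16.37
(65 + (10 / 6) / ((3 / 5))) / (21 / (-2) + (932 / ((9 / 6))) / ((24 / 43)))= 1220 / 19849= 0.06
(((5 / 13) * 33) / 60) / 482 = 11 / 25064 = 0.00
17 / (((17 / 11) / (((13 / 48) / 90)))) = 143 / 4320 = 0.03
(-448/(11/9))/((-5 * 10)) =2016/275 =7.33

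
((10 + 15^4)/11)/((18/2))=50635/99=511.46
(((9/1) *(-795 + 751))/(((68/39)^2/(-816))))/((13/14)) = 1945944/17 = 114467.29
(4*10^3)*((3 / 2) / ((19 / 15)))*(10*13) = 11700000 / 19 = 615789.47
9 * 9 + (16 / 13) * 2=1085 / 13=83.46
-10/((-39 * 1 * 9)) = 10/351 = 0.03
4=4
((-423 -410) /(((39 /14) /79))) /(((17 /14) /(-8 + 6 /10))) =28072492 /195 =143961.50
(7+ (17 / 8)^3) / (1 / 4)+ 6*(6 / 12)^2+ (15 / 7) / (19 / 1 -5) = 68.04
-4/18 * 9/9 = -2/9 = -0.22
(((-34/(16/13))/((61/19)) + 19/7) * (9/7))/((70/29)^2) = -1.30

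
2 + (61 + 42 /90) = 952 /15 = 63.47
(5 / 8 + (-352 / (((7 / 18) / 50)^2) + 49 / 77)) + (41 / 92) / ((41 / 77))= -577082671897 / 99176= -5818773.41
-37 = -37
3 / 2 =1.50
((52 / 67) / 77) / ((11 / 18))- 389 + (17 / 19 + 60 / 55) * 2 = -415132105 / 1078231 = -385.01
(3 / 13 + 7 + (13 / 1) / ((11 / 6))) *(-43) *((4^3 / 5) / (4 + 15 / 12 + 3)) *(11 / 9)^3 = -247988224 / 142155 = -1744.49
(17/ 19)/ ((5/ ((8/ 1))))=136/ 95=1.43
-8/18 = -4/9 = -0.44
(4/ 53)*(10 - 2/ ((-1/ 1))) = 48/ 53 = 0.91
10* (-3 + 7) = 40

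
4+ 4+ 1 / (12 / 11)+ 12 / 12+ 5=14.92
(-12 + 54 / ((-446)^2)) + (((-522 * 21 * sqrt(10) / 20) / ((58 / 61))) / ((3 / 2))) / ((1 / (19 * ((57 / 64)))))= -4161969 * sqrt(10) / 640 - 1193469 / 99458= -20576.53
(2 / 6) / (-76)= -0.00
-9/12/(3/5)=-5/4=-1.25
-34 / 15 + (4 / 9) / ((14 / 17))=-544 / 315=-1.73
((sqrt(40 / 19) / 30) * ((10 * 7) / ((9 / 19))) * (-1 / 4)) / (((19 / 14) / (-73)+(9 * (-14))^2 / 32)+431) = -14308 * sqrt(190) / 102330297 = -0.00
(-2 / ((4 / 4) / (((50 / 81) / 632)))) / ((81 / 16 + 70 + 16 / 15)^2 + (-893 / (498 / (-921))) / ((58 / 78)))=-192560000 / 790243699925457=-0.00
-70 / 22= -35 / 11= -3.18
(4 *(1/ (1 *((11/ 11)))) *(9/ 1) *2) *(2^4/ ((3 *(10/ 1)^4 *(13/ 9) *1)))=216/ 8125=0.03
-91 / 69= -1.32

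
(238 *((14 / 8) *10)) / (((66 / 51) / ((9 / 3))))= 212415 / 22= 9655.23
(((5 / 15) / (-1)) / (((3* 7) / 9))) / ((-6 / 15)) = 5 / 14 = 0.36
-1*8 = -8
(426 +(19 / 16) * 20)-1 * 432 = 71 / 4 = 17.75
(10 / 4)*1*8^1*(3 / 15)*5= 20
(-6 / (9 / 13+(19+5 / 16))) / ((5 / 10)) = -832 / 1387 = -0.60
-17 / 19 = -0.89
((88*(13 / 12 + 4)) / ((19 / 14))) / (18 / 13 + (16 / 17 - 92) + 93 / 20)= -83042960 / 21420999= -3.88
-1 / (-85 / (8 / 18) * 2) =0.00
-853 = -853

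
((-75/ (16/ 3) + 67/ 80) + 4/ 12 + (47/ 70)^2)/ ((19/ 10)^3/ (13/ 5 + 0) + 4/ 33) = -52303823/ 11600603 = -4.51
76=76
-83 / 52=-1.60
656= 656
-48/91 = -0.53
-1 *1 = -1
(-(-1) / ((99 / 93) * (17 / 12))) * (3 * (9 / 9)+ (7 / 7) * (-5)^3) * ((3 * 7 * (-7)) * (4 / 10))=4447632 / 935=4756.83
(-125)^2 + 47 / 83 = 1296922 / 83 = 15625.57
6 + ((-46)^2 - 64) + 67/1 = 2125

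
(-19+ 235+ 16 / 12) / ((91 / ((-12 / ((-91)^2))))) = -2608 / 753571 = -0.00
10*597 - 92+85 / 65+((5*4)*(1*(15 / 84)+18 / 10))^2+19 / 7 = 4744325 / 637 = 7447.92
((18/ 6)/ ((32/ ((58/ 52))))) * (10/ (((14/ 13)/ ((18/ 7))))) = 3915/ 1568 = 2.50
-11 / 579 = -0.02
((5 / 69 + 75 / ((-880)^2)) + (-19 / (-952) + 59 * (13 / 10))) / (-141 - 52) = -97658557181 / 245441898240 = -0.40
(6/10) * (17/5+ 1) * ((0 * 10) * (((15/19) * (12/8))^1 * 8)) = 0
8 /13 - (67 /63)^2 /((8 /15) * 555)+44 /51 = 1.47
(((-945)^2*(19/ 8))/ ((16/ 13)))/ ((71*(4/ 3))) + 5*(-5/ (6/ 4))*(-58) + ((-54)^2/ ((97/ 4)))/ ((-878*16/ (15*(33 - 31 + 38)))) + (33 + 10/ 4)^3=296765101474841/ 4643931648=63903.85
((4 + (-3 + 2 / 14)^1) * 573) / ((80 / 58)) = 16617 / 35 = 474.77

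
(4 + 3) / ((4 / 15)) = 105 / 4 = 26.25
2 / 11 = 0.18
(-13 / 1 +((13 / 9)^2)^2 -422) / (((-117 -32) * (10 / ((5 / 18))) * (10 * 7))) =1412737 / 1231762140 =0.00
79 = 79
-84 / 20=-4.20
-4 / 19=-0.21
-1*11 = -11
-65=-65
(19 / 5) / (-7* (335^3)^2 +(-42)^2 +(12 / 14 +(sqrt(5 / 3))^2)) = -399 / 1038857982721923890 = -0.00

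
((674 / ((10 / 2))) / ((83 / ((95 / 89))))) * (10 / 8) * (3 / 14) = 96045 / 206836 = 0.46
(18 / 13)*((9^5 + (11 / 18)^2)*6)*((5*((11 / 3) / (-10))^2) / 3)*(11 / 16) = 25464688007 / 336960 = 75571.84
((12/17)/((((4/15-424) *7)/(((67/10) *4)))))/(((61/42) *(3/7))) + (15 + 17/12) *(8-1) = 324586277/2824788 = 114.91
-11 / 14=-0.79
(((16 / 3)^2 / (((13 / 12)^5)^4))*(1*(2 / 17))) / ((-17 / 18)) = -0.71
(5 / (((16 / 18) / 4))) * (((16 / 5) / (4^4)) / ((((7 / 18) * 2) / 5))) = 405 / 224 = 1.81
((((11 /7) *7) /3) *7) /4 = 77 /12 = 6.42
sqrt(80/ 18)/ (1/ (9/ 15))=2 * sqrt(10)/ 5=1.26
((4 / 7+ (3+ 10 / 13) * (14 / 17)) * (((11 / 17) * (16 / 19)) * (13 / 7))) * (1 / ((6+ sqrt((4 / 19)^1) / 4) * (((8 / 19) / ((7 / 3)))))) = 19013984 / 5532905- 250184 * sqrt(19) / 16598715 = 3.37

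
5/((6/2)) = 5/3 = 1.67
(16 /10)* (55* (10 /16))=55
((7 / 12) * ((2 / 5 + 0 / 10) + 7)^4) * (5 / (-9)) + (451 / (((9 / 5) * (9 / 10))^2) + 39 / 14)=-18305415277 / 22963500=-797.15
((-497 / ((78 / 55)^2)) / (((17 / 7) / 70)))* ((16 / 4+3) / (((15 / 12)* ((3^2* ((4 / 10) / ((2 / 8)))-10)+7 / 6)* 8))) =-2578373875 / 2878746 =-895.66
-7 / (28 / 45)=-45 / 4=-11.25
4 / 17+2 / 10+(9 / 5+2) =72 / 17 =4.24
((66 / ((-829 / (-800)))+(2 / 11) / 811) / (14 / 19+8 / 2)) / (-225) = -4474789351 / 74879528625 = -0.06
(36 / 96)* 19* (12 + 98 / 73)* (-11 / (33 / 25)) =-231325 / 292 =-792.21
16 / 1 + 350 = 366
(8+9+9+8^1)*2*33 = 2244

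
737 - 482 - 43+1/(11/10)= 212.91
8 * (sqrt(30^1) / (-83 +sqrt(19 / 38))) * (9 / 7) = -11952 * sqrt(30) / 96439 - 144 * sqrt(15) / 96439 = -0.68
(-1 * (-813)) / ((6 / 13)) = 3523 / 2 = 1761.50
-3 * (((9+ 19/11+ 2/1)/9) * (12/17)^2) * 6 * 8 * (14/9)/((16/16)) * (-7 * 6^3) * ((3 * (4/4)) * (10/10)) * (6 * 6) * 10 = 819354009600/3179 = 257739543.76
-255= -255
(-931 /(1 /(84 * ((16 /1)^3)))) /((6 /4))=-213549056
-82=-82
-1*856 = -856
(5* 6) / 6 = 5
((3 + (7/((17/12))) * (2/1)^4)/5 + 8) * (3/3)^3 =415/17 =24.41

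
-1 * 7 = -7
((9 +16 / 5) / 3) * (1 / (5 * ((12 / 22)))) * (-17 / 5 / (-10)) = 11407 / 22500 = 0.51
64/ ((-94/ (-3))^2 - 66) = 288/ 4121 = 0.07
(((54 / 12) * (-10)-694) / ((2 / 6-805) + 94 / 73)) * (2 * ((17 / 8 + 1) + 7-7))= 809205 / 140752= 5.75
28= 28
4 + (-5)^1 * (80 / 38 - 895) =84901 / 19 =4468.47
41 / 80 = 0.51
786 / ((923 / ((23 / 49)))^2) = 415794 / 2045481529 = 0.00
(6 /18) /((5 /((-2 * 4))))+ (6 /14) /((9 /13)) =3 /35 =0.09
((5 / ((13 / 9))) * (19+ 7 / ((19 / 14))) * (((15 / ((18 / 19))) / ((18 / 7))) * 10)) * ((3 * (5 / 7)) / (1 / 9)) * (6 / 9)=860625 / 13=66201.92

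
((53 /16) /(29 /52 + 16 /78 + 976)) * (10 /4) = 39 /4600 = 0.01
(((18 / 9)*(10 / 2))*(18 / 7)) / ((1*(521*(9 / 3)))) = 60 / 3647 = 0.02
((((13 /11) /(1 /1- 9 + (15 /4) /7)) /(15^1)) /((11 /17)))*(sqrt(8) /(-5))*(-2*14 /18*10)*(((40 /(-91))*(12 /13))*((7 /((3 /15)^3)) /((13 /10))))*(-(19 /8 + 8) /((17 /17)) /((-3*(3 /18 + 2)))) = 22124480000*sqrt(2) /500039397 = 62.57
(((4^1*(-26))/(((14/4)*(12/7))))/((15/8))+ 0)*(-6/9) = 832/135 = 6.16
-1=-1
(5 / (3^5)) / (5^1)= 1 / 243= 0.00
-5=-5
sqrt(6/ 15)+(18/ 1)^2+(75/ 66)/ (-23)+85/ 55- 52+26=sqrt(10)/ 5+151545/ 506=300.13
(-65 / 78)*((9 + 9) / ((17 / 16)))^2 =-69120 / 289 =-239.17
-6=-6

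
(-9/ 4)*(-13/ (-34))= -117/ 136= -0.86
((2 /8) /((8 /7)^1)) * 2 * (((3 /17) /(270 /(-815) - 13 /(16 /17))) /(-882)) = 163 /26337318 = 0.00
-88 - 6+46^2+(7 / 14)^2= 8089 / 4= 2022.25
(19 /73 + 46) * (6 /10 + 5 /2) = 104687 /730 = 143.41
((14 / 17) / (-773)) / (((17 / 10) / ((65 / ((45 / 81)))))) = -0.07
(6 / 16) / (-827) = -3 / 6616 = -0.00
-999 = -999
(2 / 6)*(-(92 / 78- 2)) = 32 / 117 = 0.27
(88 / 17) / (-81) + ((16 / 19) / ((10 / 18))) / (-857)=-7362808 / 112108455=-0.07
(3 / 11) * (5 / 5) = 3 / 11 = 0.27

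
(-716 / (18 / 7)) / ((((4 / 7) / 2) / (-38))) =333298 / 9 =37033.11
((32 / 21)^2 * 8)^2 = 67108864 / 194481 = 345.07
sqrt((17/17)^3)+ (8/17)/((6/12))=33/17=1.94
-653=-653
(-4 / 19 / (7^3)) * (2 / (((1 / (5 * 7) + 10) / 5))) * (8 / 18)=-0.00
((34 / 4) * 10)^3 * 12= 7369500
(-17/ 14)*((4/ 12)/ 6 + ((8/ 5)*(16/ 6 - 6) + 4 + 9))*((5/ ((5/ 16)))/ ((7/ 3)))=-9452/ 147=-64.30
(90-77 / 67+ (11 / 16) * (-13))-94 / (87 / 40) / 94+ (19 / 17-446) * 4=-2695449995 / 1585488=-1700.08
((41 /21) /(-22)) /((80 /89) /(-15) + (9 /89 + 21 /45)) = -18245 /104412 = -0.17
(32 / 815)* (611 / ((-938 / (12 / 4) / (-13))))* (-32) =-12200448 / 382235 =-31.92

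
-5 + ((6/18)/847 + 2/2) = -10163/2541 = -4.00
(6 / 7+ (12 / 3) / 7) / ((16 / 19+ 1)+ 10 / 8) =152 / 329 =0.46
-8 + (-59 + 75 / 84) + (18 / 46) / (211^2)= -1895392281 / 28671524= -66.11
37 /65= 0.57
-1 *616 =-616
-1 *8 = -8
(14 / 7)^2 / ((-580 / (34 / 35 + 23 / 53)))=-2607 / 268975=-0.01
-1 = -1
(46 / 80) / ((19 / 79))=1817 / 760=2.39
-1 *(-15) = 15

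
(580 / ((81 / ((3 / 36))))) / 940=0.00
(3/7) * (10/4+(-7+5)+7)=45/14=3.21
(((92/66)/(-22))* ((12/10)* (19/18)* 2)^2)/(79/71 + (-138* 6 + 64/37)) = 87247924/177045999075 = 0.00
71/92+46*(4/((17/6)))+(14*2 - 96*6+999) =808139/1564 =516.71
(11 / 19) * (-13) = -143 / 19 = -7.53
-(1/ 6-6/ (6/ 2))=11/ 6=1.83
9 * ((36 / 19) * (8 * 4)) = 10368 / 19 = 545.68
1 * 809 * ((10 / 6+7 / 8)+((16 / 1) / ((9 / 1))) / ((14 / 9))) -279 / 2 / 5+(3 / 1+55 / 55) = 2483779 / 840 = 2956.88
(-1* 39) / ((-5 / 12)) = 468 / 5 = 93.60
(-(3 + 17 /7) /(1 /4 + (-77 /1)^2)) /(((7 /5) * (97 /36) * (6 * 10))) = -456 /112726901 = -0.00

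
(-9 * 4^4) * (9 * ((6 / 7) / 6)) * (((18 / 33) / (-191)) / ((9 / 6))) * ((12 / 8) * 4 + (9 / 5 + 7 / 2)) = 4686336 / 73535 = 63.73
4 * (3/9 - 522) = -6260/3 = -2086.67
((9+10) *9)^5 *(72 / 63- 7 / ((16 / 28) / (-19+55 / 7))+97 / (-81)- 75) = 125775902519109 / 14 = 8983993037079.21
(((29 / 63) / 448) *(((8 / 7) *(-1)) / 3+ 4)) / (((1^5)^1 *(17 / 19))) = 0.00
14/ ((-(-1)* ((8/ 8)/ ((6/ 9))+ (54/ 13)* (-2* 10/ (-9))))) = 364/ 279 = 1.30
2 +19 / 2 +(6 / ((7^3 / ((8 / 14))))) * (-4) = 55031 / 4802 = 11.46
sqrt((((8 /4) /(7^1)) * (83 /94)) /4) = sqrt(27307) /658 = 0.25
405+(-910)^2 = 828505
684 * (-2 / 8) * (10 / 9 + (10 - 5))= -1045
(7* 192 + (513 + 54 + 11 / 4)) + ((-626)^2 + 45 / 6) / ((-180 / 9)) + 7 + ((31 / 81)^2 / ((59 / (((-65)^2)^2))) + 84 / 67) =26643.24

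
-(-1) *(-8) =-8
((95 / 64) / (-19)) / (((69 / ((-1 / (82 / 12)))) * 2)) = 5 / 60352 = 0.00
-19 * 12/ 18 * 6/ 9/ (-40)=19/ 90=0.21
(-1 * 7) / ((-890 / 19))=133 / 890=0.15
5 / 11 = 0.45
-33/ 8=-4.12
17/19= 0.89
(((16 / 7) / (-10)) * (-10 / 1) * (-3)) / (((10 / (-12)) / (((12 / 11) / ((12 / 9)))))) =2592 / 385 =6.73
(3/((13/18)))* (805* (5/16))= 108675/104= 1044.95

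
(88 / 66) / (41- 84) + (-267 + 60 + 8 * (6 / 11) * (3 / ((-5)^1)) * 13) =-1710373 / 7095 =-241.07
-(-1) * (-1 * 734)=-734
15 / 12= 5 / 4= 1.25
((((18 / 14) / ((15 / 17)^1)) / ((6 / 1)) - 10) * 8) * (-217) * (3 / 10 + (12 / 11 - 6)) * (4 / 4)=-21469422 / 275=-78070.63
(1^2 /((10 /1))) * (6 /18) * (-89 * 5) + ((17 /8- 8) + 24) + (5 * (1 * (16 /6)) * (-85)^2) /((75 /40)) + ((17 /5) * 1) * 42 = 51523.87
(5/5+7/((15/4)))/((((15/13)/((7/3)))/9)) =52.17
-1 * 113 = -113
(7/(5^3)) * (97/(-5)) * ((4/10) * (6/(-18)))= 1358/9375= 0.14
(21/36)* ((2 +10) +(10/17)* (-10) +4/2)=161/34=4.74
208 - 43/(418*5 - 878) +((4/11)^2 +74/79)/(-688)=207204669895/996353688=207.96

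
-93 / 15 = -6.20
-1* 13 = -13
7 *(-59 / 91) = -59 / 13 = -4.54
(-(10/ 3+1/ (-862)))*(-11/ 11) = 8617/ 2586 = 3.33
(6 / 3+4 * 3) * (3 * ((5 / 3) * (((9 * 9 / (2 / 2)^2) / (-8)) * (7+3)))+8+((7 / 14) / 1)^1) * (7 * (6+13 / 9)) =-6536453 / 18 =-363136.28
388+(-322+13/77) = 5095/77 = 66.17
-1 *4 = -4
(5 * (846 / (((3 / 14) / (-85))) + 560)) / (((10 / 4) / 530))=-355121200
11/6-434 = -432.17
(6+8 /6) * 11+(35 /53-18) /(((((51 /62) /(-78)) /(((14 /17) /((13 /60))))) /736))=211360179034 /45951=4599686.17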